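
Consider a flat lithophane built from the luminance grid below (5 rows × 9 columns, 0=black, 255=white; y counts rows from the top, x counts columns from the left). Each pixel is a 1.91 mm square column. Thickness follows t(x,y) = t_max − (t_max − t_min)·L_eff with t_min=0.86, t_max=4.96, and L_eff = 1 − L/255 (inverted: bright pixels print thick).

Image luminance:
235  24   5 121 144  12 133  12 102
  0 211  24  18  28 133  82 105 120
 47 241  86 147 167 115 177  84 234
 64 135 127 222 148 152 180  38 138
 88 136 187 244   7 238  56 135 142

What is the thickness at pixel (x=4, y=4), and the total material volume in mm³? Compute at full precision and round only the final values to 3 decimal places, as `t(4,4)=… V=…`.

span = t_max - t_min = 4.96 - 0.86 = 4.100
L(4,4) = 7, L_eff = 1 - 7/255 = 0.972549 (inverted)
t(4,4) = 4.96 - 4.100·0.972549 = 0.973
Σt over all 5·9 pixels = 104563/850 ≈ 123.0152941
V = pitch²·Σt = 1.91²·104563/850 = 448.772

t(4,4)=0.973 V=448.772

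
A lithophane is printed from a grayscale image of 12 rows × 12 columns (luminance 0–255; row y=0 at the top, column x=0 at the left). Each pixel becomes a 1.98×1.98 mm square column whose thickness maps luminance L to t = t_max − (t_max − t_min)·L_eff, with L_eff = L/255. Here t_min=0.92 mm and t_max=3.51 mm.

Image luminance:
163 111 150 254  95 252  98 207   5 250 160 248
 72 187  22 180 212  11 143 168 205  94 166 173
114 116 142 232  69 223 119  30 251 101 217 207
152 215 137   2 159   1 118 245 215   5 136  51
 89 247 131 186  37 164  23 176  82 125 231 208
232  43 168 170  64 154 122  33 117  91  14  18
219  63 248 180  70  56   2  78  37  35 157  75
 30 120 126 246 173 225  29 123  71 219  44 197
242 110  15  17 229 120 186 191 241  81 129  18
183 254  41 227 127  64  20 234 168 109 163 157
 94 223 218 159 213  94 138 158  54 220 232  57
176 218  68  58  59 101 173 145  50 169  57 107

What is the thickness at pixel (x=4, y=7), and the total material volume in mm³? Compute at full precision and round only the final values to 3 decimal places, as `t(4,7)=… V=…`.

t(4,7)=1.753 V=1217.082

span = t_max - t_min = 3.51 - 0.92 = 2.590
L(4,7) = 173, L_eff = 173/255 = 0.678431
t(4,7) = 3.51 - 2.590·0.678431 = 1.753
Σt over all 12·12 pixels = 3958219/12750 ≈ 310.4485490
V = pitch²·Σt = 1.98²·3958219/12750 = 1217.082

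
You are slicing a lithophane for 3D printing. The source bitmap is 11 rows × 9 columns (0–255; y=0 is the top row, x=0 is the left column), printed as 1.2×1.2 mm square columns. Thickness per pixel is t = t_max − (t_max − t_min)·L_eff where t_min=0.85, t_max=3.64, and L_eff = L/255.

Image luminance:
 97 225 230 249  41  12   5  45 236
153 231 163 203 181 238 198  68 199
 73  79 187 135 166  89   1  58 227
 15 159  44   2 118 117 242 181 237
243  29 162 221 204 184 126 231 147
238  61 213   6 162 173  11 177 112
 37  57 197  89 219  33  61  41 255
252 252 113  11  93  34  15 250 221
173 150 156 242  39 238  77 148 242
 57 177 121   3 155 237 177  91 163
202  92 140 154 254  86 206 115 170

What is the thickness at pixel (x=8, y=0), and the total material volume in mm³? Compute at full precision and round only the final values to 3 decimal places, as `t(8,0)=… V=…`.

span = t_max - t_min = 3.64 - 0.85 = 2.790
L(8,0) = 236, L_eff = 236/255 = 0.925490
t(8,0) = 3.64 - 2.790·0.925490 = 1.058
Σt over all 11·9 pixels = 1770453/8500 ≈ 208.2885882
V = pitch²·Σt = 1.2²·1770453/8500 = 299.936

t(8,0)=1.058 V=299.936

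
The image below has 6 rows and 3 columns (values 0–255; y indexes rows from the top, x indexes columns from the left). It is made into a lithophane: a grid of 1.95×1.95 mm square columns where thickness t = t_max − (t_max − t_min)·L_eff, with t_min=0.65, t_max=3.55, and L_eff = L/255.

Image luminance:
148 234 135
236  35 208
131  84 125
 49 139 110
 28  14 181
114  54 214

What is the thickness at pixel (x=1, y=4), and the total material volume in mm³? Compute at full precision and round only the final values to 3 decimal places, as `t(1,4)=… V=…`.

t(1,4)=3.391 V=146.156

span = t_max - t_min = 3.55 - 0.65 = 2.900
L(1,4) = 14, L_eff = 14/255 = 0.054902
t(1,4) = 3.55 - 2.900·0.054902 = 3.391
Σt over all 6·3 pixels = 49007/1275 ≈ 38.4368627
V = pitch²·Σt = 1.95²·49007/1275 = 146.156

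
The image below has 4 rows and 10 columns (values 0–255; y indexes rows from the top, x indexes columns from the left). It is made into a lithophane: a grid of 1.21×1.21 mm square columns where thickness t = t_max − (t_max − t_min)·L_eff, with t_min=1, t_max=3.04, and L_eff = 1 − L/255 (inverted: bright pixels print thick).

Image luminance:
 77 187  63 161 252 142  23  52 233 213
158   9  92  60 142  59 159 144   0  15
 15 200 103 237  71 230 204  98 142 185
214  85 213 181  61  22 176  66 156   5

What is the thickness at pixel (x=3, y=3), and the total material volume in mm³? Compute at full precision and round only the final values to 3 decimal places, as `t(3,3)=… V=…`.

span = t_max - t_min = 3.04 - 1 = 2.040
L(3,3) = 181, L_eff = 1 - 181/255 = 0.290196 (inverted)
t(3,3) = 3.04 - 2.040·0.290196 = 2.448
Σt over all 4·10 pixels = 79.24
V = pitch²·Σt = 1.21²·79.24 = 116.015

t(3,3)=2.448 V=116.015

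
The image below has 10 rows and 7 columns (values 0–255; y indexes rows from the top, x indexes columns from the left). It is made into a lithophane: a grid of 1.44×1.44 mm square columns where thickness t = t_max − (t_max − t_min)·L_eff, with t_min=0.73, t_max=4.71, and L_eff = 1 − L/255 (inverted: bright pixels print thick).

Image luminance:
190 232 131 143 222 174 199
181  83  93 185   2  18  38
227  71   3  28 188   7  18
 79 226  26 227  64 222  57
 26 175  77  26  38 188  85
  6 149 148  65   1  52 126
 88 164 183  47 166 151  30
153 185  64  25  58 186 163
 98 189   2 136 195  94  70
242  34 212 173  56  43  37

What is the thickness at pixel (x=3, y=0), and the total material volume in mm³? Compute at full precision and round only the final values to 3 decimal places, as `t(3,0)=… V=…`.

t(3,0)=2.962 V=356.462

span = t_max - t_min = 4.71 - 0.73 = 3.980
L(3,0) = 143, L_eff = 1 - 143/255 = 0.439216 (inverted)
t(3,0) = 4.71 - 3.980·0.439216 = 2.962
Σt over all 10·7 pixels = 146119/850 ≈ 171.9047059
V = pitch²·Σt = 1.44²·146119/850 = 356.462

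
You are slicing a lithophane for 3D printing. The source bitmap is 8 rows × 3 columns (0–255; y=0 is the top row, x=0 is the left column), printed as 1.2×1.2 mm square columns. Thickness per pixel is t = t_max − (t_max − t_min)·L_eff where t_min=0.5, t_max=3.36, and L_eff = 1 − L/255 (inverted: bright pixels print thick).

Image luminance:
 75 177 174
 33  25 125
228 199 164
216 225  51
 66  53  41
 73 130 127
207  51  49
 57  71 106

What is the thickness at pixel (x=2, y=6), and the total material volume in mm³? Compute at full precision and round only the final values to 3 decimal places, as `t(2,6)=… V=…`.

span = t_max - t_min = 3.36 - 0.5 = 2.860
L(2,6) = 49, L_eff = 1 - 49/255 = 0.807843 (inverted)
t(2,6) = 3.36 - 2.860·0.807843 = 1.050
Σt over all 8·3 pixels = 542389/12750 ≈ 42.5403137
V = pitch²·Σt = 1.2²·542389/12750 = 61.258

t(2,6)=1.050 V=61.258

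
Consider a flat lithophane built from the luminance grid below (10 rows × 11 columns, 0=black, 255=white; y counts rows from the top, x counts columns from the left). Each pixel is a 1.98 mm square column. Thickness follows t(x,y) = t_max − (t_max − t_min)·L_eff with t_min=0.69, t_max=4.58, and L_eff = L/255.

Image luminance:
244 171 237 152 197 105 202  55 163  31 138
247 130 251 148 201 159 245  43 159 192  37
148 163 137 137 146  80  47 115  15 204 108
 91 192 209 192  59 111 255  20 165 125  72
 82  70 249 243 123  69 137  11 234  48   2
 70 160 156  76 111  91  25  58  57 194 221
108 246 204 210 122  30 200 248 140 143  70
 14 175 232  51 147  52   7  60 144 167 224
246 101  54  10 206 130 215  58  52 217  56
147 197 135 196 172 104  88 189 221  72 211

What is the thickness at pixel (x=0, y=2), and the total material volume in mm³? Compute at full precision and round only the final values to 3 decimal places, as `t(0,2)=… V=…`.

span = t_max - t_min = 4.58 - 0.69 = 3.890
L(0,2) = 148, L_eff = 148/255 = 0.580392
t(0,2) = 4.58 - 3.890·0.580392 = 2.322
Σt over all 10·11 pixels = 588993/2125 ≈ 277.1731765
V = pitch²·Σt = 1.98²·588993/2125 = 1086.630

t(0,2)=2.322 V=1086.630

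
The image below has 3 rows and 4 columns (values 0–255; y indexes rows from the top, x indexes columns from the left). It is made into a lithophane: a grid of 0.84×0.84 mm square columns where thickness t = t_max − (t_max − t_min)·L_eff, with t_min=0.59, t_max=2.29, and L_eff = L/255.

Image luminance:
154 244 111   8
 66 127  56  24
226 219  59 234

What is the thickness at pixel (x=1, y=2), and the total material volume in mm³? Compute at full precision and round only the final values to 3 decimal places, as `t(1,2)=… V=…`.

t(1,2)=0.830 V=12.202

span = t_max - t_min = 2.29 - 0.59 = 1.700
L(1,2) = 219, L_eff = 219/255 = 0.858824
t(1,2) = 2.29 - 1.700·0.858824 = 0.830
Σt over all 3·4 pixels = 1297/75 ≈ 17.2933333
V = pitch²·Σt = 0.84²·1297/75 = 12.202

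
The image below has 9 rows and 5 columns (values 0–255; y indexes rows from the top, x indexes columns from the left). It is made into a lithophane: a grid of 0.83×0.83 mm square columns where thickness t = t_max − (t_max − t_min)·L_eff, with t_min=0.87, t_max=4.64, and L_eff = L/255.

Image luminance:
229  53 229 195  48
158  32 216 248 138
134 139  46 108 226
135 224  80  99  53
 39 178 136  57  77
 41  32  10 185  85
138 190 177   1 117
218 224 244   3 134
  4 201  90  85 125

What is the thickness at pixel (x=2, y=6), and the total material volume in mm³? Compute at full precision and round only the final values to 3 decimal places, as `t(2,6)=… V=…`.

t(2,6)=2.023 V=87.000

span = t_max - t_min = 4.64 - 0.87 = 3.770
L(2,6) = 177, L_eff = 177/255 = 0.694118
t(2,6) = 4.64 - 3.770·0.694118 = 2.023
Σt over all 9·5 pixels = 3220363/25500 ≈ 126.2887451
V = pitch²·Σt = 0.83²·3220363/25500 = 87.000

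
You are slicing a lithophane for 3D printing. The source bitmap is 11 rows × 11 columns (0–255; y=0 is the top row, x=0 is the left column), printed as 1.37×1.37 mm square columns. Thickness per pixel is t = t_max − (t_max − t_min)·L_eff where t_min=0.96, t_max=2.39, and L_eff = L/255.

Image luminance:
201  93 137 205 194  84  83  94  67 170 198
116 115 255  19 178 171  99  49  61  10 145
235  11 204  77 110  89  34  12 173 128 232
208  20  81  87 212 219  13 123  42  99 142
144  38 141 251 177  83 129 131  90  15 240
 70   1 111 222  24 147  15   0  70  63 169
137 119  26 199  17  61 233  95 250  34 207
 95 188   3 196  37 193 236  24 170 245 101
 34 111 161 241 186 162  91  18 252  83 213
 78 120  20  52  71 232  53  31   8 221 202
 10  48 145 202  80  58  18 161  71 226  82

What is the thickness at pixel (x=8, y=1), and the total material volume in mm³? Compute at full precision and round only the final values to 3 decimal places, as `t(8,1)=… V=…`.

span = t_max - t_min = 2.39 - 0.96 = 1.430
L(8,1) = 61, L_eff = 61/255 = 0.239216
t(8,1) = 2.39 - 1.430·0.239216 = 2.048
Σt over all 11·11 pixels = 2669513/12750 ≈ 209.3735686
V = pitch²·Σt = 1.37²·2669513/12750 = 392.973

t(8,1)=2.048 V=392.973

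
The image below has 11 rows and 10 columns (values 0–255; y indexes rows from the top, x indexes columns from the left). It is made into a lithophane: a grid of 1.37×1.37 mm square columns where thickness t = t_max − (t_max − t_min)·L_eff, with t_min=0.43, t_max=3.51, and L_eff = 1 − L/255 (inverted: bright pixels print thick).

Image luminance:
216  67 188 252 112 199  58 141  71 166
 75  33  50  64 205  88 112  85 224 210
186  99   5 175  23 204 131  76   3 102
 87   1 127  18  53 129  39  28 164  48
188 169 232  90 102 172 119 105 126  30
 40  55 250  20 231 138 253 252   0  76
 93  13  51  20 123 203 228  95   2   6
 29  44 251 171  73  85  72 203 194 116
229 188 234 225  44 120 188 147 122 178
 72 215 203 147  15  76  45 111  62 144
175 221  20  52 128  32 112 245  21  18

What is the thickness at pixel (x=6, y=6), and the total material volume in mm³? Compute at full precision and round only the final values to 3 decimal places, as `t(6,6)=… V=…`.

t(6,6)=3.184 V=379.475

span = t_max - t_min = 3.51 - 0.43 = 3.080
L(6,6) = 228, L_eff = 1 - 228/255 = 0.105882 (inverted)
t(6,6) = 3.51 - 3.080·0.105882 = 3.184
Σt over all 11·10 pixels = 2577817/12750 ≈ 202.1817255
V = pitch²·Σt = 1.37²·2577817/12750 = 379.475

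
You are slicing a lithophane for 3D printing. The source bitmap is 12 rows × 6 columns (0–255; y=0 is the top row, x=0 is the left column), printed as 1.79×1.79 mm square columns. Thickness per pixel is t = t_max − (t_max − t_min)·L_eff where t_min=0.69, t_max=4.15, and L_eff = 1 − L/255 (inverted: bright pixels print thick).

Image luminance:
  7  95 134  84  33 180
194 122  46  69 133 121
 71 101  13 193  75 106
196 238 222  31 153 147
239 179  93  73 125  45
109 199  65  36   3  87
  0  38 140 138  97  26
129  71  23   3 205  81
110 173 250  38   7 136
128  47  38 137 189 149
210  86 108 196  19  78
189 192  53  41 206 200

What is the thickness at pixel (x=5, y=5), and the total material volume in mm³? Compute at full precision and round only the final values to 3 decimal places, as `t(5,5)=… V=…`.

span = t_max - t_min = 4.15 - 0.69 = 3.460
L(5,5) = 87, L_eff = 1 - 87/255 = 0.658824 (inverted)
t(5,5) = 4.15 - 3.460·0.658824 = 1.870
Σt over all 12·6 pixels = 1004212/6375 ≈ 157.5234510
V = pitch²·Σt = 1.79²·1004212/6375 = 504.721

t(5,5)=1.870 V=504.721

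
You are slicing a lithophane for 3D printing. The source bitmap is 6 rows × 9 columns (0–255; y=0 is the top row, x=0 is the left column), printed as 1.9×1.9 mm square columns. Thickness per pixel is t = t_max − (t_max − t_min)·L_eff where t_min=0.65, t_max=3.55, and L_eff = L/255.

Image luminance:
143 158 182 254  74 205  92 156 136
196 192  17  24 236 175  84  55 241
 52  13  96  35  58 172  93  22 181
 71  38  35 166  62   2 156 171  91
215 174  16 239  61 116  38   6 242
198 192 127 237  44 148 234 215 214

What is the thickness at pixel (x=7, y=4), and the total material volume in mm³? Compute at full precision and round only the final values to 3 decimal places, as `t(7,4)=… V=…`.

t(7,4)=3.482 V=410.811

span = t_max - t_min = 3.55 - 0.65 = 2.900
L(7,4) = 6, L_eff = 6/255 = 0.023529
t(7,4) = 3.55 - 2.900·0.023529 = 3.482
Σt over all 6·9 pixels = 58037/510 ≈ 113.7980392
V = pitch²·Σt = 1.9²·58037/510 = 410.811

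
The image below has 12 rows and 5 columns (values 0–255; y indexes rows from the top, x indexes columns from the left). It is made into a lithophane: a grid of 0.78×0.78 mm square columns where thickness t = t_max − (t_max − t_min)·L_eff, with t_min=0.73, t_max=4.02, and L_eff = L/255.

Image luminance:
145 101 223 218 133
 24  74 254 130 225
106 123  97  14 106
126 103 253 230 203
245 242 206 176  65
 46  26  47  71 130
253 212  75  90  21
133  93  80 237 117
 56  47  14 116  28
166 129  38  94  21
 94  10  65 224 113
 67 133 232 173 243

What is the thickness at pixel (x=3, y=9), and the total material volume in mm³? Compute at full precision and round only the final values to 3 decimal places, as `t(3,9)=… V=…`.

span = t_max - t_min = 4.02 - 0.73 = 3.290
L(3,9) = 94, L_eff = 94/255 = 0.368627
t(3,9) = 4.02 - 3.290·0.368627 = 2.807
Σt over all 12·5 pixels = 919459/6375 ≈ 144.2288627
V = pitch²·Σt = 0.78²·919459/6375 = 87.749

t(3,9)=2.807 V=87.749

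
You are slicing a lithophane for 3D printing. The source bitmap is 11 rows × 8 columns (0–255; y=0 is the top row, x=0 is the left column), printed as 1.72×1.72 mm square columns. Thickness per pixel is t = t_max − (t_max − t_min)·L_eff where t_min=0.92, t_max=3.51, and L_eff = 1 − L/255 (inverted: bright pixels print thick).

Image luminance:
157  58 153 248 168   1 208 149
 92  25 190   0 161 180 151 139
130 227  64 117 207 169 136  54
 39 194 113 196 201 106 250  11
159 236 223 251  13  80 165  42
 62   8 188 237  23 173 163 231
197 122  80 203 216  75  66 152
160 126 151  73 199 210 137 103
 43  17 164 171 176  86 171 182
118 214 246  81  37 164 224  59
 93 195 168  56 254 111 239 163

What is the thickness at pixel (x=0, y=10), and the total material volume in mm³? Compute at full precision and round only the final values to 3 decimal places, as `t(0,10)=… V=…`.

t(0,10)=1.865 V=607.601

span = t_max - t_min = 3.51 - 0.92 = 2.590
L(0,10) = 93, L_eff = 1 - 93/255 = 0.635294 (inverted)
t(0,10) = 3.51 - 2.590·0.635294 = 1.865
Σt over all 11·8 pixels = 523723/2550 ≈ 205.3815686
V = pitch²·Σt = 1.72²·523723/2550 = 607.601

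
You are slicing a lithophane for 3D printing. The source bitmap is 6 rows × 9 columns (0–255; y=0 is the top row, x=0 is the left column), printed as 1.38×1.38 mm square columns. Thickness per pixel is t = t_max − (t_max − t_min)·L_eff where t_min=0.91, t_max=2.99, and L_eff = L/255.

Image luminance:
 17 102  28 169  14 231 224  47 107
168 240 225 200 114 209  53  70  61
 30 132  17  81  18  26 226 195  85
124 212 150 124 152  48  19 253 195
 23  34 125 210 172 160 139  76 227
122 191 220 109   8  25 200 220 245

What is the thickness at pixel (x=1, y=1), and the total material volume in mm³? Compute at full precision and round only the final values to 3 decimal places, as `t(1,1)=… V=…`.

t(1,1)=1.032 V=200.735

span = t_max - t_min = 2.99 - 0.91 = 2.080
L(1,1) = 240, L_eff = 240/255 = 0.941176
t(1,1) = 2.99 - 2.080·0.941176 = 1.032
Σt over all 6·9 pixels = 1343927/12750 ≈ 105.4060392
V = pitch²·Σt = 1.38²·1343927/12750 = 200.735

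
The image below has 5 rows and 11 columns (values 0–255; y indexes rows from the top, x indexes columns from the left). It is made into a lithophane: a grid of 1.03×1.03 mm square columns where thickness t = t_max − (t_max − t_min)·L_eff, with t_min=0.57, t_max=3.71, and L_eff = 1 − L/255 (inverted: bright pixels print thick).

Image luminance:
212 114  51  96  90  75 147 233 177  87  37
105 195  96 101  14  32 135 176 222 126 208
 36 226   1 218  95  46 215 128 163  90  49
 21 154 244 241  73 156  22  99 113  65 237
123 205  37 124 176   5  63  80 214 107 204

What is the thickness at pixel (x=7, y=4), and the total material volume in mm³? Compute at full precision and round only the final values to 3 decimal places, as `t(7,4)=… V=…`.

t(7,4)=1.555 V=121.556

span = t_max - t_min = 3.71 - 0.57 = 3.140
L(7,4) = 80, L_eff = 1 - 80/255 = 0.686275 (inverted)
t(7,4) = 3.71 - 3.140·0.686275 = 1.555
Σt over all 5·11 pixels = 973917/8500 ≈ 114.5784706
V = pitch²·Σt = 1.03²·973917/8500 = 121.556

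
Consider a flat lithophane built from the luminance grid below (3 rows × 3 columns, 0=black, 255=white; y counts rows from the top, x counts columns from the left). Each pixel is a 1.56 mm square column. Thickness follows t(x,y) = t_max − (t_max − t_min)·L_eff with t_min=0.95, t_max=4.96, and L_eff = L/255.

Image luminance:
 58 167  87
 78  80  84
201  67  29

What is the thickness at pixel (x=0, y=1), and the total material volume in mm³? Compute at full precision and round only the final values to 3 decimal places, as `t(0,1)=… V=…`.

span = t_max - t_min = 4.96 - 0.95 = 4.010
L(0,1) = 78, L_eff = 78/255 = 0.305882
t(0,1) = 4.96 - 4.010·0.305882 = 3.733
Σt over all 3·3 pixels = 797069/25500 ≈ 31.2576078
V = pitch²·Σt = 1.56²·797069/25500 = 76.069

t(0,1)=3.733 V=76.069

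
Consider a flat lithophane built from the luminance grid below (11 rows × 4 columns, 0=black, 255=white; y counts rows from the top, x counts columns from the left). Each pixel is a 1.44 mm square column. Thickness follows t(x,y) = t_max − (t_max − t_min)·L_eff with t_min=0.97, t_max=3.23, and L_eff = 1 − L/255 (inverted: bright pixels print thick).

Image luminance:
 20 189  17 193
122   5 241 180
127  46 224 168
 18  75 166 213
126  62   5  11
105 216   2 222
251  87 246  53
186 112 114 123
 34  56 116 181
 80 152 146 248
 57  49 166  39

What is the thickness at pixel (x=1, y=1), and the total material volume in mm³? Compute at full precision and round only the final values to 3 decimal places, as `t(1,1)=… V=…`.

span = t_max - t_min = 3.23 - 0.97 = 2.260
L(1,1) = 5, L_eff = 1 - 5/255 = 0.980392 (inverted)
t(1,1) = 3.23 - 2.260·0.980392 = 1.014
Σt over all 11·4 pixels = 1137307/12750 ≈ 89.2005490
V = pitch²·Σt = 1.44²·1137307/12750 = 184.966

t(1,1)=1.014 V=184.966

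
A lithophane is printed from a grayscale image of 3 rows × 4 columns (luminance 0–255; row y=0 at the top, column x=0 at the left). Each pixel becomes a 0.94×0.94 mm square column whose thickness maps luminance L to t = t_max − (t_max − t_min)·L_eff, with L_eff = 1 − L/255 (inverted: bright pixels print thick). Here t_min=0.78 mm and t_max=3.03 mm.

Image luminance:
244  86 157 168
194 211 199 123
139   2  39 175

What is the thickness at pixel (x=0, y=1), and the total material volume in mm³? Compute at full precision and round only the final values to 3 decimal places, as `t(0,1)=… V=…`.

span = t_max - t_min = 3.03 - 0.78 = 2.250
L(0,1) = 194, L_eff = 1 - 194/255 = 0.239216 (inverted)
t(0,1) = 3.03 - 2.250·0.239216 = 2.492
Σt over all 3·4 pixels = 41967/1700 ≈ 24.6864706
V = pitch²·Σt = 0.94²·41967/1700 = 21.813

t(0,1)=2.492 V=21.813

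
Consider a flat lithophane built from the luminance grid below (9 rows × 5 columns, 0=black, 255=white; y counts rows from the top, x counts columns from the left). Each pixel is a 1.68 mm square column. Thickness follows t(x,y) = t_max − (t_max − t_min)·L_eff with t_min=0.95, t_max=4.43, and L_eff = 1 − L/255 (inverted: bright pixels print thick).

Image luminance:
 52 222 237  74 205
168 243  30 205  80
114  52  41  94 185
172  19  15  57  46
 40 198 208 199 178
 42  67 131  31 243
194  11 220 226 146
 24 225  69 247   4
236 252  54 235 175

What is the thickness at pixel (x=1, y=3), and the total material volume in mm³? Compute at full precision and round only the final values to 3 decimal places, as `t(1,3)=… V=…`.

span = t_max - t_min = 4.43 - 0.95 = 3.480
L(1,3) = 19, L_eff = 1 - 19/255 = 0.925490 (inverted)
t(1,3) = 4.43 - 3.480·0.925490 = 1.209
Σt over all 9·5 pixels = 1055431/8500 ≈ 124.1683529
V = pitch²·Σt = 1.68²·1055431/8500 = 350.453

t(1,3)=1.209 V=350.453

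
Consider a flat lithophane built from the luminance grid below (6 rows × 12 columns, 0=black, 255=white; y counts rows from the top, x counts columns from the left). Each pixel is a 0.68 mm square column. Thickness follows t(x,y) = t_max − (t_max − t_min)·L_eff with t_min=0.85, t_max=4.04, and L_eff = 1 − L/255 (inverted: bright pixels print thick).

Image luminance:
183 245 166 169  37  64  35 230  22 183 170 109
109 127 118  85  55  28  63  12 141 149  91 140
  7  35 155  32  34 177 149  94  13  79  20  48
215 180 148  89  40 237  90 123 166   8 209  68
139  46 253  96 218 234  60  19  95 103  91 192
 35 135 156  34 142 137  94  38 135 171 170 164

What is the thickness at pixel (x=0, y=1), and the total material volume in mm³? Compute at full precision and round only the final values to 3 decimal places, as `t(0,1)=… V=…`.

t(0,1)=2.214 V=75.177

span = t_max - t_min = 4.04 - 0.85 = 3.190
L(0,1) = 109, L_eff = 1 - 109/255 = 0.572549 (inverted)
t(0,1) = 4.04 - 3.190·0.572549 = 2.214
Σt over all 6·12 pixels = 1036444/6375 ≈ 162.5794510
V = pitch²·Σt = 0.68²·1036444/6375 = 75.177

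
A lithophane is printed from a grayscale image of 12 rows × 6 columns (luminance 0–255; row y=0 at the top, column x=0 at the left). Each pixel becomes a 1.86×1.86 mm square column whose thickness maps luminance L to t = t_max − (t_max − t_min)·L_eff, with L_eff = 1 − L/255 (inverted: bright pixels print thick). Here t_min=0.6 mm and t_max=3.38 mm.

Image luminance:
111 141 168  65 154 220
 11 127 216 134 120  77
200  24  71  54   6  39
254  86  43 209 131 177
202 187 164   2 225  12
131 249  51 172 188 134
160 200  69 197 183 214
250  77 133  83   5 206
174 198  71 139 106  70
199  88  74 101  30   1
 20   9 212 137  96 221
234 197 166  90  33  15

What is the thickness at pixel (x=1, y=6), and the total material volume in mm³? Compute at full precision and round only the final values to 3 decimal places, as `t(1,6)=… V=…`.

span = t_max - t_min = 3.38 - 0.6 = 2.780
L(1,6) = 200, L_eff = 1 - 200/255 = 0.215686 (inverted)
t(1,6) = 3.38 - 2.780·0.215686 = 2.780
Σt over all 12·6 pixels = 1803607/12750 ≈ 141.4593725
V = pitch²·Σt = 1.86²·1803607/12750 = 489.393

t(1,6)=2.780 V=489.393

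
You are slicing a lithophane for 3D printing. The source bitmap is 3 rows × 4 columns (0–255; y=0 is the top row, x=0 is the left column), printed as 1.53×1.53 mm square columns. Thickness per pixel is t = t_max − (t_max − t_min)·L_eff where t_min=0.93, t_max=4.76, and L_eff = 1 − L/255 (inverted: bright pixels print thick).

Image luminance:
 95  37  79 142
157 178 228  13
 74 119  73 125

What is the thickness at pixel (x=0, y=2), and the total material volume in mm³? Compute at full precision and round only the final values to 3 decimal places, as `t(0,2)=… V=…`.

t(0,2)=2.041 V=72.535

span = t_max - t_min = 4.76 - 0.93 = 3.830
L(0,2) = 74, L_eff = 1 - 74/255 = 0.709804 (inverted)
t(0,2) = 4.76 - 3.830·0.709804 = 2.041
Σt over all 3·4 pixels = 13169/425 ≈ 30.9858824
V = pitch²·Σt = 1.53²·13169/425 = 72.535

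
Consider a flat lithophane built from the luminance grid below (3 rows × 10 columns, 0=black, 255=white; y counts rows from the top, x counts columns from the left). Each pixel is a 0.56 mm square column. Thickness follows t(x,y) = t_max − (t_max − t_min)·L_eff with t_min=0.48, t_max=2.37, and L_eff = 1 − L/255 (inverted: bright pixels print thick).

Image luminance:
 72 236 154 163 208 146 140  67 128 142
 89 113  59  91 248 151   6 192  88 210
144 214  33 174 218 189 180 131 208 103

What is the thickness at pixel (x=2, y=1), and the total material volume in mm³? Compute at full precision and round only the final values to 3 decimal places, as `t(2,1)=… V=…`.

span = t_max - t_min = 2.37 - 0.48 = 1.890
L(2,1) = 59, L_eff = 1 - 59/255 = 0.768627 (inverted)
t(2,1) = 2.37 - 1.890·0.768627 = 0.917
Σt over all 3·10 pixels = 393111/8500 ≈ 46.2483529
V = pitch²·Σt = 0.56²·393111/8500 = 14.503

t(2,1)=0.917 V=14.503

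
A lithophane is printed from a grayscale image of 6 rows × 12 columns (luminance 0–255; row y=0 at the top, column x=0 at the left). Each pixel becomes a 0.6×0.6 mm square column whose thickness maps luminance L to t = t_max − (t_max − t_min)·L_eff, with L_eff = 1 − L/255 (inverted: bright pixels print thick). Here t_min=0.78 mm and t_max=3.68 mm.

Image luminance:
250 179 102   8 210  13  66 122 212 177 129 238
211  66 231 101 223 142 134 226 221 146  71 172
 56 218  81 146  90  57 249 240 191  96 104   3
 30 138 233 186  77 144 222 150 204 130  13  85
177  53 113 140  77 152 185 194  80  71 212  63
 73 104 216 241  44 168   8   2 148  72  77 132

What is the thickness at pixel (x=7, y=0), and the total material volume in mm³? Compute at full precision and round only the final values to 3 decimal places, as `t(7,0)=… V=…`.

span = t_max - t_min = 3.68 - 0.78 = 2.900
L(7,0) = 122, L_eff = 1 - 122/255 = 0.521569 (inverted)
t(7,0) = 3.68 - 2.900·0.521569 = 2.167
Σt over all 6·12 pixels = 421463/2550 ≈ 165.2796078
V = pitch²·Σt = 0.6²·421463/2550 = 59.501

t(7,0)=2.167 V=59.501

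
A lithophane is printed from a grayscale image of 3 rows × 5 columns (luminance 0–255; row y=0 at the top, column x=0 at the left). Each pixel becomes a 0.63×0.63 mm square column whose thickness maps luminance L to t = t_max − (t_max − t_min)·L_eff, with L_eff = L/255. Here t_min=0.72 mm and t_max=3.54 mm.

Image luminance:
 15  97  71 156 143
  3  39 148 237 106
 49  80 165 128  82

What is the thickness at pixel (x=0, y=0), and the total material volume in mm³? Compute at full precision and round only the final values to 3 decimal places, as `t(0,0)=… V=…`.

t(0,0)=3.374 V=14.408

span = t_max - t_min = 3.54 - 0.72 = 2.820
L(0,0) = 15, L_eff = 15/255 = 0.058824
t(0,0) = 3.54 - 2.820·0.058824 = 3.374
Σt over all 3·5 pixels = 77141/2125 ≈ 36.3016471
V = pitch²·Σt = 0.63²·77141/2125 = 14.408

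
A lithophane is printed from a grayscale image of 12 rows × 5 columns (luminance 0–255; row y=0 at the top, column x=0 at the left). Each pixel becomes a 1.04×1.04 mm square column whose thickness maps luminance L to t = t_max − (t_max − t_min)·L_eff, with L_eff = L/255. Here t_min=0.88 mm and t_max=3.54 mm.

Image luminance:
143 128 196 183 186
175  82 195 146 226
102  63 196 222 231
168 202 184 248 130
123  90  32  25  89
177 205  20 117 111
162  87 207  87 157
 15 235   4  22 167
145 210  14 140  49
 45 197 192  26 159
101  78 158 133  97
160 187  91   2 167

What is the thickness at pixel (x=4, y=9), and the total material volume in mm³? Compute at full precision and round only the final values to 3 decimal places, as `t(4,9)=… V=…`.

span = t_max - t_min = 3.54 - 0.88 = 2.660
L(4,9) = 159, L_eff = 159/255 = 0.623529
t(4,9) = 3.54 - 2.660·0.623529 = 1.881
Σt over all 12·5 pixels = 1658863/12750 ≈ 130.1069020
V = pitch²·Σt = 1.04²·1658863/12750 = 140.724

t(4,9)=1.881 V=140.724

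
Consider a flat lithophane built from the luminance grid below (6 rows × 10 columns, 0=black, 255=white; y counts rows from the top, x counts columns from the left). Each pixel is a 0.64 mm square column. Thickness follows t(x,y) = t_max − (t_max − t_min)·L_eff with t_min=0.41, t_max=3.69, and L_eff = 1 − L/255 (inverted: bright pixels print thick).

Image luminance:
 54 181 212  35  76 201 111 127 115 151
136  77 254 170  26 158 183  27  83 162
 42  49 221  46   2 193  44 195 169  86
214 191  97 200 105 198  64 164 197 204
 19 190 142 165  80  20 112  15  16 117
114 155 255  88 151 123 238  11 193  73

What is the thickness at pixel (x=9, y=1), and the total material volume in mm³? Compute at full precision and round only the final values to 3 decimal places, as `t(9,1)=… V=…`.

span = t_max - t_min = 3.69 - 0.41 = 3.280
L(9,1) = 162, L_eff = 1 - 162/255 = 0.364706 (inverted)
t(9,1) = 3.69 - 3.280·0.364706 = 2.494
Σt over all 6·10 pixels = 121.032
V = pitch²·Σt = 0.64²·121.032 = 49.575

t(9,1)=2.494 V=49.575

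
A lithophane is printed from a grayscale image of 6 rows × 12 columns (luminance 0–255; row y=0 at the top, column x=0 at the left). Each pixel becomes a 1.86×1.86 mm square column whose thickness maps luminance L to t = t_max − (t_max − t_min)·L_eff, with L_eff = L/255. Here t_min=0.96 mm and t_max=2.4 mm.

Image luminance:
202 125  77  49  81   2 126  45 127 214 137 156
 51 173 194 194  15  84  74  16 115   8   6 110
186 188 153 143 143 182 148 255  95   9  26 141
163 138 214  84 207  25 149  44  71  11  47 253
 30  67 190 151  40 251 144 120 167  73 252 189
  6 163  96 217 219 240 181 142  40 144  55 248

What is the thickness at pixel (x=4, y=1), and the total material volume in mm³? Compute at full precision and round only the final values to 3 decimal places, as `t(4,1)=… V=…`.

span = t_max - t_min = 2.4 - 0.96 = 1.440
L(4,1) = 15, L_eff = 15/255 = 0.058824
t(4,1) = 2.4 - 1.440·0.058824 = 2.315
Σt over all 6·12 pixels = 260628/2125 ≈ 122.6484706
V = pitch²·Σt = 1.86²·260628/2125 = 424.315

t(4,1)=2.315 V=424.315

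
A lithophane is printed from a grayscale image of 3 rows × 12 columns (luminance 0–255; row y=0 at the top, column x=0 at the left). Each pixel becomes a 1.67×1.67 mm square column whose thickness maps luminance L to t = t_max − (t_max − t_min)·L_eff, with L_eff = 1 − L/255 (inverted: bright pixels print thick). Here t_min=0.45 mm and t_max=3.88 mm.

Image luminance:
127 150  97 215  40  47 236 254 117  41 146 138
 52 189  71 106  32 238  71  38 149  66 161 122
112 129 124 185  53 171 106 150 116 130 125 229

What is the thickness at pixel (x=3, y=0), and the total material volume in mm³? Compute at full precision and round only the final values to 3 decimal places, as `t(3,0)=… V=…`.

span = t_max - t_min = 3.88 - 0.45 = 3.430
L(3,0) = 215, L_eff = 1 - 215/255 = 0.156863 (inverted)
t(3,0) = 3.88 - 3.430·0.156863 = 3.342
Σt over all 3·12 pixels = 655973/8500 ≈ 77.1732941
V = pitch²·Σt = 1.67²·655973/8500 = 215.229

t(3,0)=3.342 V=215.229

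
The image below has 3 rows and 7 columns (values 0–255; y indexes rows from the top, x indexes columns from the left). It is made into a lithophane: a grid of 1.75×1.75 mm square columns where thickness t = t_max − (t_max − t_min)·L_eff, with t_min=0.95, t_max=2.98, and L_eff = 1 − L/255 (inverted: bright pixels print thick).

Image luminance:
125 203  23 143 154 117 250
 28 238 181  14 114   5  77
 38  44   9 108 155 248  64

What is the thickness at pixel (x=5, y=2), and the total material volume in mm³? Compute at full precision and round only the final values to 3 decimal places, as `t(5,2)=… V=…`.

span = t_max - t_min = 2.98 - 0.95 = 2.030
L(5,2) = 248, L_eff = 1 - 248/255 = 0.027451 (inverted)
t(5,2) = 2.98 - 2.030·0.027451 = 2.924
Σt over all 3·7 pixels = 983339/25500 ≈ 38.5623137
V = pitch²·Σt = 1.75²·983339/25500 = 118.097

t(5,2)=2.924 V=118.097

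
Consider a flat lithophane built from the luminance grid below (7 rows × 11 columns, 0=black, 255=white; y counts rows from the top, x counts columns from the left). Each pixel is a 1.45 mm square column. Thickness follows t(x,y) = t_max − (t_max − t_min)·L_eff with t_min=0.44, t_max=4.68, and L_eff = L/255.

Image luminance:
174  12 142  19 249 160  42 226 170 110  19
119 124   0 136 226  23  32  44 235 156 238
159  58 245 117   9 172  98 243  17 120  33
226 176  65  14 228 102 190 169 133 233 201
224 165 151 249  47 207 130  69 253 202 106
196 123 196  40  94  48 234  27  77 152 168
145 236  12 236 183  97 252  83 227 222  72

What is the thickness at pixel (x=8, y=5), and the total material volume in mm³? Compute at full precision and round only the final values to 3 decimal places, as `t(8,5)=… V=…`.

t(8,5)=3.400 V=387.544

span = t_max - t_min = 4.68 - 0.44 = 4.240
L(8,5) = 77, L_eff = 77/255 = 0.301961
t(8,5) = 4.68 - 4.240·0.301961 = 3.400
Σt over all 7·11 pixels = 391691/2125 ≈ 184.3251765
V = pitch²·Σt = 1.45²·391691/2125 = 387.544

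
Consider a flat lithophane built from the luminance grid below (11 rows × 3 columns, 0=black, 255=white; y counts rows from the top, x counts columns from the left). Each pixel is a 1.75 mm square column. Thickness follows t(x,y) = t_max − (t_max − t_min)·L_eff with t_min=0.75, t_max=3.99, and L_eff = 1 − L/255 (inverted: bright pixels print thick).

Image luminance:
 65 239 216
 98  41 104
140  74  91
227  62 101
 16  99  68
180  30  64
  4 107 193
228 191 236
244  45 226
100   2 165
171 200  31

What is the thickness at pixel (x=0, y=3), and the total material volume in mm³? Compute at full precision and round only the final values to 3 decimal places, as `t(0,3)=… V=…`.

t(0,3)=3.634 V=233.701

span = t_max - t_min = 3.99 - 0.75 = 3.240
L(0,3) = 227, L_eff = 1 - 227/255 = 0.109804 (inverted)
t(0,3) = 3.99 - 3.240·0.109804 = 3.634
Σt over all 11·3 pixels = 648639/8500 ≈ 76.3104706
V = pitch²·Σt = 1.75²·648639/8500 = 233.701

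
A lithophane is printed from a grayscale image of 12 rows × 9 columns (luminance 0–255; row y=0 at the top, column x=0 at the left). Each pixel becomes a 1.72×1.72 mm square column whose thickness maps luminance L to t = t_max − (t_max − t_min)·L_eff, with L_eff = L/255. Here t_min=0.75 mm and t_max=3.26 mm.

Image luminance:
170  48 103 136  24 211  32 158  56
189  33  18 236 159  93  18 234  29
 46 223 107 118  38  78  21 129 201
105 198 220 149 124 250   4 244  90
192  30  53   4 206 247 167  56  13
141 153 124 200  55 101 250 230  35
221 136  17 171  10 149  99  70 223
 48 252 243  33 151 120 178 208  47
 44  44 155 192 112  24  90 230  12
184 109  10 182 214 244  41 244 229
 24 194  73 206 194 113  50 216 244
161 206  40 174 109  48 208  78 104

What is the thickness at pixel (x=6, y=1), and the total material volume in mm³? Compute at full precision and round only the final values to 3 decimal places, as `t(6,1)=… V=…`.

t(6,1)=3.083 V=641.864

span = t_max - t_min = 3.26 - 0.75 = 2.510
L(6,1) = 18, L_eff = 18/255 = 0.070588
t(6,1) = 3.26 - 2.510·0.070588 = 3.083
Σt over all 12·9 pixels = 5532563/25500 ≈ 216.9632549
V = pitch²·Σt = 1.72²·5532563/25500 = 641.864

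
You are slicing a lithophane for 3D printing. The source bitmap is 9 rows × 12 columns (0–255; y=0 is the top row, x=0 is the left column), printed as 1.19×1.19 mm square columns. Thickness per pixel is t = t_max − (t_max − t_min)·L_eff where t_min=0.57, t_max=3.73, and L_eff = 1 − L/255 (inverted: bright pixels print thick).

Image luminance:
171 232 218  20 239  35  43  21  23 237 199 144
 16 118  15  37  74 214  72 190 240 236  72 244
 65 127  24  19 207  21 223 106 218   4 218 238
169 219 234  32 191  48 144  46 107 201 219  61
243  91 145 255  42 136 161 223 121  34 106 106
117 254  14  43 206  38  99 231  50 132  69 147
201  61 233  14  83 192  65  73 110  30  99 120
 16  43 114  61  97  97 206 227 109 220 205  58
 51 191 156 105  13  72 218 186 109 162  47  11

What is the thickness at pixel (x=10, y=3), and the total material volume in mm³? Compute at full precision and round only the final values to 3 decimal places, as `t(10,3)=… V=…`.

t(10,3)=3.284 V=321.781

span = t_max - t_min = 3.73 - 0.57 = 3.160
L(10,3) = 219, L_eff = 1 - 219/255 = 0.141176 (inverted)
t(10,3) = 3.73 - 3.160·0.141176 = 3.284
Σt over all 9·12 pixels = 1448596/6375 ≈ 227.2307451
V = pitch²·Σt = 1.19²·1448596/6375 = 321.781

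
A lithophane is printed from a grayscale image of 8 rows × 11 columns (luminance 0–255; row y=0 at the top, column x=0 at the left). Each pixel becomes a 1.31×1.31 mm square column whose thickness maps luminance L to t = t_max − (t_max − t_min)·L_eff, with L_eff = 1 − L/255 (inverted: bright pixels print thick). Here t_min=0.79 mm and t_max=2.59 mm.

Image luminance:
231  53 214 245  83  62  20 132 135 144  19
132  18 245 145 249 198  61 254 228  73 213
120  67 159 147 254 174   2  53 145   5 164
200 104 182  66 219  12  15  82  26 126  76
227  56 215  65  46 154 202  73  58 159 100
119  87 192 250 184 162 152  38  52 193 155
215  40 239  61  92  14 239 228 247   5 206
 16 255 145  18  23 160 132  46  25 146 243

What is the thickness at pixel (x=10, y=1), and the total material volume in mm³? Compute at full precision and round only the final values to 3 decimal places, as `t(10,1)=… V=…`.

span = t_max - t_min = 2.59 - 0.79 = 1.800
L(10,1) = 213, L_eff = 1 - 213/255 = 0.164706 (inverted)
t(10,1) = 2.59 - 1.800·0.164706 = 2.294
Σt over all 8·11 pixels = 63404/425 ≈ 149.1858824
V = pitch²·Σt = 1.31²·63404/425 = 256.018

t(10,1)=2.294 V=256.018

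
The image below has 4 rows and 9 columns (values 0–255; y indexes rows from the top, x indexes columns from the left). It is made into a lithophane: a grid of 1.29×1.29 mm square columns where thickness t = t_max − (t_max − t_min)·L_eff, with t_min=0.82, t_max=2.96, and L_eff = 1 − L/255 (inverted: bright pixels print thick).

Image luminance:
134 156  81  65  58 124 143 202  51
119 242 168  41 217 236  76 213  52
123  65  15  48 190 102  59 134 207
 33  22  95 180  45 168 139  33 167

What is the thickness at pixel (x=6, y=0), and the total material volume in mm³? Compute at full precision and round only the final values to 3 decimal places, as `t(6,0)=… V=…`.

t(6,0)=2.020 V=107.821

span = t_max - t_min = 2.96 - 0.82 = 2.140
L(6,0) = 143, L_eff = 1 - 143/255 = 0.439216 (inverted)
t(6,0) = 2.96 - 2.140·0.439216 = 2.020
Σt over all 4·9 pixels = 275367/4250 ≈ 64.7922353
V = pitch²·Σt = 1.29²·275367/4250 = 107.821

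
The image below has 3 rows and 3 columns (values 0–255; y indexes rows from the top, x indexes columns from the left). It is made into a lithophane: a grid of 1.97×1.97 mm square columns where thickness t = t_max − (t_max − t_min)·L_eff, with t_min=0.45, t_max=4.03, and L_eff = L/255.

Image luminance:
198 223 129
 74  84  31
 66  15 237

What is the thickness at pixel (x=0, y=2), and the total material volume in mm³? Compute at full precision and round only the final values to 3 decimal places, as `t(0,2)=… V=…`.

span = t_max - t_min = 4.03 - 0.45 = 3.580
L(0,2) = 66, L_eff = 66/255 = 0.258824
t(0,2) = 4.03 - 3.580·0.258824 = 3.103
Σt over all 3·3 pixels = 546479/25500 ≈ 21.4305490
V = pitch²·Σt = 1.97²·546479/25500 = 83.170

t(0,2)=3.103 V=83.170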